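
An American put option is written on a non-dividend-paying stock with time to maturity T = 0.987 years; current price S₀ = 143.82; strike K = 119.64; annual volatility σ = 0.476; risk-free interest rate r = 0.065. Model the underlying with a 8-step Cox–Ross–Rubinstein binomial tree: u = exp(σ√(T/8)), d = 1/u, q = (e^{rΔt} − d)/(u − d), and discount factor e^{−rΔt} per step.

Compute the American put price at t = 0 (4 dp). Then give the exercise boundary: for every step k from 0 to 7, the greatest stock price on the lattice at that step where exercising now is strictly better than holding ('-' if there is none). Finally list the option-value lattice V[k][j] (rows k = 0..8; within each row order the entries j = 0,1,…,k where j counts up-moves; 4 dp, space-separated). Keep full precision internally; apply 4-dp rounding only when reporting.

Δt=0.12337, u=1.18198, d=0.84604, q=0.48227, disc=e^(-rΔt)=0.99201
k=8 terminal: V=max(K-S,0) → 81.8890 66.8987 45.9559 16.6971 0.0000 0.0000 0.0000 0.0000 0.0000
k=7: j=0 S=44.6210 intr=75.0190 cont=74.0634 V=75.0190[EX]; j=1 S=62.3393 intr=57.3007 cont=56.3451 V=57.3007[EX]; j=2 S=87.0934 intr=32.5466 cont=31.5910 V=32.5466[EX]; j=3 S=121.6768 intr=0.0000 cont=8.5756 V=8.5756[hold]; j=4 S=169.9929 intr=0.0000 cont=0.0000 V=0.0000[hold]; j=5 S=237.4945 intr=0.0000 cont=0.0000 V=0.0000[hold]; j=6 S=331.7999 intr=0.0000 cont=0.0000 V=0.0000[hold]; j=7 S=463.5527 intr=0.0000 cont=0.0000 V=0.0000[hold]  S*(7)=87.0934
k=6: j=0 S=52.7413 intr=66.8987 cont=65.9431 V=66.8987[EX]; j=1 S=73.6841 intr=45.9559 cont=45.0003 V=45.9559[EX]; j=2 S=102.9429 intr=16.6971 cont=20.8186 V=20.8186[hold]; j=3 S=143.8200 intr=0.0000 cont=4.4044 V=4.4044[hold]; j=4 S=200.9288 intr=0.0000 cont=0.0000 V=0.0000[hold]; j=5 S=280.7145 intr=0.0000 cont=0.0000 V=0.0000[hold]; j=6 S=392.1821 intr=0.0000 cont=0.0000 V=0.0000[hold]  S*(6)=73.6841
k=5: j=0 S=62.3393 intr=57.3007 cont=56.3451 V=57.3007[EX]; j=1 S=87.0934 intr=32.5466 cont=33.5628 V=33.5628[hold]; j=2 S=121.6768 intr=0.0000 cont=12.7996 V=12.7996[hold]; j=3 S=169.9929 intr=0.0000 cont=2.2621 V=2.2621[hold]; j=4 S=237.4945 intr=0.0000 cont=0.0000 V=0.0000[hold]; j=5 S=331.7999 intr=0.0000 cont=0.0000 V=0.0000[hold]  S*(5)=62.3393
k=4: j=0 S=73.6841 intr=45.9559 cont=45.4865 V=45.9559[EX]; j=1 S=102.9429 intr=16.6971 cont=23.3613 V=23.3613[hold]; j=2 S=143.8200 intr=0.0000 cont=7.6561 V=7.6561[hold]; j=3 S=200.9288 intr=0.0000 cont=1.1618 V=1.1618[hold]; j=4 S=280.7145 intr=0.0000 cont=0.0000 V=0.0000[hold]  S*(4)=73.6841
k=3: j=0 S=87.0934 intr=32.5466 cont=34.7793 V=34.7793[hold]; j=1 S=121.6768 intr=0.0000 cont=15.6611 V=15.6611[hold]; j=2 S=169.9929 intr=0.0000 cont=4.4880 V=4.4880[hold]; j=3 S=237.4945 intr=0.0000 cont=0.5967 V=0.5967[hold]  S*(3)=-
k=2: j=0 S=102.9429 intr=16.6971 cont=25.3551 V=25.3551[hold]; j=1 S=143.8200 intr=0.0000 cont=10.1907 V=10.1907[hold]; j=2 S=200.9288 intr=0.0000 cont=2.5905 V=2.5905[hold]  S*(2)=-
k=1: j=0 S=121.6768 intr=0.0000 cont=17.8977 V=17.8977[hold]; j=1 S=169.9929 intr=0.0000 cont=6.4732 V=6.4732[hold]  S*(1)=-
k=0: j=0 S=143.8200 intr=0.0000 cont=12.2891 V=12.2891[hold]  S*(0)=-

price = 12.2891
boundary = - - - - 73.6841 62.3393 73.6841 87.0934
tree:
12.2891
17.8977 6.4732
25.3551 10.1907 2.5905
34.7793 15.6611 4.4880 0.5967
45.9559 23.3613 7.6561 1.1618 0.0000
57.3007 33.5628 12.7996 2.2621 0.0000 0.0000
66.8987 45.9559 20.8186 4.4044 0.0000 0.0000 0.0000
75.0190 57.3007 32.5466 8.5756 0.0000 0.0000 0.0000 0.0000
81.8890 66.8987 45.9559 16.6971 0.0000 0.0000 0.0000 0.0000 0.0000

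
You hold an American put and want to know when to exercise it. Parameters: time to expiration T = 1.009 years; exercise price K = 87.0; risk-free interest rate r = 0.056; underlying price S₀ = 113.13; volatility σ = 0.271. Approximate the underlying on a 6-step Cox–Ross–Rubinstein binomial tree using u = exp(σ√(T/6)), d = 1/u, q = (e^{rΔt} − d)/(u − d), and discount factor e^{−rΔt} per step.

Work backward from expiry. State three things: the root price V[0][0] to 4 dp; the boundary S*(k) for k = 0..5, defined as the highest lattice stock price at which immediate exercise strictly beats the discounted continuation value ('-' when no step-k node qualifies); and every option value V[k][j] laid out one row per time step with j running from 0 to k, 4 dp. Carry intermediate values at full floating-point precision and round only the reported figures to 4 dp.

price = 1.5304
boundary = - - - - 72.5307 64.9019
tree:
1.5304
2.7895 0.3715
4.9831 0.7727 0.0000
8.6608 1.6074 0.0000 0.0000
14.4693 3.3438 0.0000 0.0000 0.0000
22.0981 6.9557 0.0000 0.0000 0.0000 0.0000
28.9244 14.4693 0.0000 0.0000 0.0000 0.0000 0.0000

params: Δt=0.16817 u=1.11754 d=0.89482 q=0.51473 e^(-rΔt)=0.99063
t_6 payoffs: 28.9244 14.4693 0.0000 0.0000 0.0000 0.0000 0.0000
t_5: node(5,0) S=64.9019 payoff=22.0981 vs cont=21.2826 → 22.0981 [stop]  node(5,1) S=81.0561 payoff=5.9439 vs cont=6.9557 → 6.9557 [wait]  node(5,2) S=101.2311 payoff=0.0000 vs cont=0.0000 → 0.0000 [wait]  node(5,3) S=126.4276 payoff=0.0000 vs cont=0.0000 → 0.0000 [wait]  node(5,4) S=157.8955 payoff=0.0000 vs cont=0.0000 → 0.0000 [wait]  node(5,5) S=197.1959 payoff=0.0000 vs cont=0.0000 → 0.0000 [wait]  ⇒ S*(5)=64.9019
t_4: node(4,0) S=72.5307 payoff=14.4693 vs cont=14.1698 → 14.4693 [stop]  node(4,1) S=90.5836 payoff=0.0000 vs cont=3.3438 → 3.3438 [wait]  node(4,2) S=113.1300 payoff=0.0000 vs cont=0.0000 → 0.0000 [wait]  node(4,3) S=141.2882 payoff=0.0000 vs cont=0.0000 → 0.0000 [wait]  node(4,4) S=176.4550 payoff=0.0000 vs cont=0.0000 → 0.0000 [wait]  ⇒ S*(4)=72.5307
t_3: node(3,0) S=81.0561 payoff=5.9439 vs cont=8.6608 → 8.6608 [wait]  node(3,1) S=101.2311 payoff=0.0000 vs cont=1.6074 → 1.6074 [wait]  node(3,2) S=126.4276 payoff=0.0000 vs cont=0.0000 → 0.0000 [wait]  node(3,3) S=157.8955 payoff=0.0000 vs cont=0.0000 → 0.0000 [wait]  ⇒ S*(3)=-
t_2: node(2,0) S=90.5836 payoff=0.0000 vs cont=4.9831 → 4.9831 [wait]  node(2,1) S=113.1300 payoff=0.0000 vs cont=0.7727 → 0.7727 [wait]  node(2,2) S=141.2882 payoff=0.0000 vs cont=0.0000 → 0.0000 [wait]  ⇒ S*(2)=-
t_1: node(1,0) S=101.2311 payoff=0.0000 vs cont=2.7895 → 2.7895 [wait]  node(1,1) S=126.4276 payoff=0.0000 vs cont=0.3715 → 0.3715 [wait]  ⇒ S*(1)=-
t_0: node(0,0) S=113.1300 payoff=0.0000 vs cont=1.5304 → 1.5304 [wait]  ⇒ S*(0)=-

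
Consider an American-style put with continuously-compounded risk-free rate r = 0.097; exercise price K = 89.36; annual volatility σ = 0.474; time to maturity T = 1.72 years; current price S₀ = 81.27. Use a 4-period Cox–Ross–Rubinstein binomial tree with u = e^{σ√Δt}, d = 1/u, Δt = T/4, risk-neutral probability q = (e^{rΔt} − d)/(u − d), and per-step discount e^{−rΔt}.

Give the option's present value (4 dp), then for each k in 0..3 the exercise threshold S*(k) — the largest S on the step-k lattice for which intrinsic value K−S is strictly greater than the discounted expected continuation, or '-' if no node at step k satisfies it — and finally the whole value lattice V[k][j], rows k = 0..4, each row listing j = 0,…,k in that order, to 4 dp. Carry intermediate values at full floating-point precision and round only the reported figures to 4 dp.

Δt=0.43000  u=1.36455  d=0.73284  q=0.49034  discount=0.95915
step 4 (expiry): payoffs max(K−S,0) = 65.9190 45.7131 8.0900 0.0000 0.0000
step 3: (k=3,j=0): S=31.9863, (K−S)⁺=57.3737, hold=53.7231 ⇒ V=57.3737 exercise | (k=3,j=1): S=59.5582, (K−S)⁺=29.8018, hold=26.1512 ⇒ V=29.8018 exercise | (k=3,j=2): S=110.8967, (K−S)⁺=0.0000, hold=3.9547 ⇒ V=3.9547 continue | (k=3,j=3): S=206.4885, (K−S)⁺=0.0000, hold=0.0000 ⇒ V=0.0000 continue  boundary S*=59.5582
step 2: (k=2,j=0): S=43.6469, (K−S)⁺=45.7131, hold=42.0626 ⇒ V=45.7131 exercise | (k=2,j=1): S=81.2700, (K−S)⁺=8.0900, hold=16.4283 ⇒ V=16.4283 continue | (k=2,j=2): S=151.3238, (K−S)⁺=0.0000, hold=1.9332 ⇒ V=1.9332 continue  boundary S*=43.6469
step 1: (k=1,j=0): S=59.5582, (K−S)⁺=29.8018, hold=30.0728 ⇒ V=30.0728 continue | (k=1,j=1): S=110.8967, (K−S)⁺=0.0000, hold=8.9400 ⇒ V=8.9400 continue  boundary S*=-
step 0: (k=0,j=0): S=81.2700, (K−S)⁺=8.0900, hold=18.9054 ⇒ V=18.9054 continue  boundary S*=-

price = 18.9054
boundary = - - 43.6469 59.5582
tree:
18.9054
30.0728 8.9400
45.7131 16.4283 1.9332
57.3737 29.8018 3.9547 0.0000
65.9190 45.7131 8.0900 0.0000 0.0000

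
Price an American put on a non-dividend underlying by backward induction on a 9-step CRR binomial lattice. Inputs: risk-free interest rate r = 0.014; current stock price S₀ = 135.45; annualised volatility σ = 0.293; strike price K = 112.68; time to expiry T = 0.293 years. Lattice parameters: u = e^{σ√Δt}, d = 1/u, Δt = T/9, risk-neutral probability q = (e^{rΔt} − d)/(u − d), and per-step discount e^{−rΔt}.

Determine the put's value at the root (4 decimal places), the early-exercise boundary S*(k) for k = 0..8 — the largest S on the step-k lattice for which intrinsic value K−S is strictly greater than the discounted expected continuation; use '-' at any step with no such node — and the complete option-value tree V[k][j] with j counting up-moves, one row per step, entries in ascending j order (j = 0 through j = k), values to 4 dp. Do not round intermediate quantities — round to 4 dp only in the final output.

price = 1.1106
boundary = - - - - - - - 93.5539 98.6328
tree:
1.1106
1.8100 0.3870
2.8954 0.6868 0.0766
4.5294 1.2050 0.1506 0.0000
6.8940 2.0831 0.2960 0.0000 0.0000
10.1430 3.5337 0.5820 0.0000 0.0000 0.0000
14.3018 5.8428 1.1441 0.0000 0.0000 0.0000 0.0000
19.1261 9.3159 2.2492 0.0000 0.0000 0.0000 0.0000 0.0000
23.9435 14.0472 4.4217 0.0000 0.0000 0.0000 0.0000 0.0000 0.0000
28.5129 19.1261 8.6925 0.0000 0.0000 0.0000 0.0000 0.0000 0.0000 0.0000

Δt=0.03256, u=1.05429, d=0.94851, q=0.49110, disc=e^(-rΔt)=0.99954
k=9 terminal: V=max(K-S,0) → 28.5129 19.1261 8.6925 0.0000 0.0000 0.0000 0.0000 0.0000 0.0000 0.0000
k=8: j=0 S=88.7365 intr=23.9435 cont=23.8922 V=23.9435[EX]; j=1 S=98.6328 intr=14.0472 cont=13.9959 V=14.0472[EX]; j=2 S=109.6328 intr=3.0472 cont=4.4217 V=4.4217[hold]; j=3 S=121.8596 intr=0.0000 cont=0.0000 V=0.0000[hold]; j=4 S=135.4500 intr=0.0000 cont=0.0000 V=0.0000[hold]; j=5 S=150.5561 intr=0.0000 cont=0.0000 V=0.0000[hold]; j=6 S=167.3468 intr=0.0000 cont=0.0000 V=0.0000[hold]; j=7 S=186.0102 intr=0.0000 cont=0.0000 V=0.0000[hold]; j=8 S=206.7549 intr=0.0000 cont=0.0000 V=0.0000[hold]  S*(8)=98.6328
k=7: j=0 S=93.5539 intr=19.1261 cont=19.0748 V=19.1261[EX]; j=1 S=103.9875 intr=8.6925 cont=9.3159 V=9.3159[hold]; j=2 S=115.5847 intr=0.0000 cont=2.2492 V=2.2492[hold]; j=3 S=128.4752 intr=0.0000 cont=0.0000 V=0.0000[hold]; j=4 S=142.8034 intr=0.0000 cont=0.0000 V=0.0000[hold]; j=5 S=158.7296 intr=0.0000 cont=0.0000 V=0.0000[hold]; j=6 S=176.4319 intr=0.0000 cont=0.0000 V=0.0000[hold]; j=7 S=196.1084 intr=0.0000 cont=0.0000 V=0.0000[hold]  S*(7)=93.5539
k=6: j=0 S=98.6328 intr=14.0472 cont=14.3018 V=14.3018[hold]; j=1 S=109.6328 intr=3.0472 cont=5.8428 V=5.8428[hold]; j=2 S=121.8596 intr=0.0000 cont=1.1441 V=1.1441[hold]; j=3 S=135.4500 intr=0.0000 cont=0.0000 V=0.0000[hold]; j=4 S=150.5561 intr=0.0000 cont=0.0000 V=0.0000[hold]; j=5 S=167.3468 intr=0.0000 cont=0.0000 V=0.0000[hold]; j=6 S=186.0102 intr=0.0000 cont=0.0000 V=0.0000[hold]  S*(6)=-
k=5: j=0 S=103.9875 intr=8.6925 cont=10.1430 V=10.1430[hold]; j=1 S=115.5847 intr=0.0000 cont=3.5337 V=3.5337[hold]; j=2 S=128.4752 intr=0.0000 cont=0.5820 V=0.5820[hold]; j=3 S=142.8034 intr=0.0000 cont=0.0000 V=0.0000[hold]; j=4 S=158.7296 intr=0.0000 cont=0.0000 V=0.0000[hold]; j=5 S=176.4319 intr=0.0000 cont=0.0000 V=0.0000[hold]  S*(5)=-
k=4: j=0 S=109.6328 intr=3.0472 cont=6.8940 V=6.8940[hold]; j=1 S=121.8596 intr=0.0000 cont=2.0831 V=2.0831[hold]; j=2 S=135.4500 intr=0.0000 cont=0.2960 V=0.2960[hold]; j=3 S=150.5561 intr=0.0000 cont=0.0000 V=0.0000[hold]; j=4 S=167.3468 intr=0.0000 cont=0.0000 V=0.0000[hold]  S*(4)=-
k=3: j=0 S=115.5847 intr=0.0000 cont=4.5294 V=4.5294[hold]; j=1 S=128.4752 intr=0.0000 cont=1.2050 V=1.2050[hold]; j=2 S=142.8034 intr=0.0000 cont=0.1506 V=0.1506[hold]; j=3 S=158.7296 intr=0.0000 cont=0.0000 V=0.0000[hold]  S*(3)=-
k=2: j=0 S=121.8596 intr=0.0000 cont=2.8954 V=2.8954[hold]; j=1 S=135.4500 intr=0.0000 cont=0.6868 V=0.6868[hold]; j=2 S=150.5561 intr=0.0000 cont=0.0766 V=0.0766[hold]  S*(2)=-
k=1: j=0 S=128.4752 intr=0.0000 cont=1.8100 V=1.8100[hold]; j=1 S=142.8034 intr=0.0000 cont=0.3870 V=0.3870[hold]  S*(1)=-
k=0: j=0 S=135.4500 intr=0.0000 cont=1.1106 V=1.1106[hold]  S*(0)=-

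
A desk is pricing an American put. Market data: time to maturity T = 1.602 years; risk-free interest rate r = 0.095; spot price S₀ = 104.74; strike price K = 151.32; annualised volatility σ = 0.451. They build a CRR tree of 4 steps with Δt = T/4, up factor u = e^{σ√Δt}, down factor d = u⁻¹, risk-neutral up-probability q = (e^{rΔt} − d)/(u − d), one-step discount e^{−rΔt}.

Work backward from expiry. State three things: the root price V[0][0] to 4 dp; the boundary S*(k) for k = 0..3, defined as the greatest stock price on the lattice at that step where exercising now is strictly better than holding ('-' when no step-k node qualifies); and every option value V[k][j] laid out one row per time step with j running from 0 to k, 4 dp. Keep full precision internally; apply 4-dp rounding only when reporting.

price = 48.4985
boundary = - 78.7332 104.7400 78.7332
tree:
48.4985
72.5868 27.8273
92.1361 46.5800 10.9586
106.8313 72.5868 22.5932 0.0000
117.8778 92.1361 46.5800 0.0000 0.0000

Δt=0.40050  u=1.33031  d=0.75170  q=0.49615  discount=0.96267
step 4 (expiry): payoffs max(K−S,0) = 117.8778 92.1361 46.5800 0.0000 0.0000
step 3: (k=3,j=0): S=44.4887, (K−S)⁺=106.8313, hold=101.1822 ⇒ V=106.8313 exercise | (k=3,j=1): S=78.7332, (K−S)⁺=72.5868, hold=66.9376 ⇒ V=72.5868 exercise | (k=3,j=2): S=139.3372, (K−S)⁺=11.9828, hold=22.5932 ⇒ V=22.5932 continue | (k=3,j=3): S=246.5903, (K−S)⁺=0.0000, hold=0.0000 ⇒ V=0.0000 continue  boundary S*=78.7332
step 2: (k=2,j=0): S=59.1839, (K−S)⁺=92.1361, hold=86.4869 ⇒ V=92.1361 exercise | (k=2,j=1): S=104.7400, (K−S)⁺=46.5800, hold=45.9986 ⇒ V=46.5800 exercise | (k=2,j=2): S=185.3623, (K−S)⁺=0.0000, hold=10.9586 ⇒ V=10.9586 continue  boundary S*=104.7400
step 1: (k=1,j=0): S=78.7332, (K−S)⁺=72.5868, hold=66.9376 ⇒ V=72.5868 exercise | (k=1,j=1): S=139.3372, (K−S)⁺=11.9828, hold=27.8273 ⇒ V=27.8273 continue  boundary S*=78.7332
step 0: (k=0,j=0): S=104.7400, (K−S)⁺=46.5800, hold=48.4985 ⇒ V=48.4985 continue  boundary S*=-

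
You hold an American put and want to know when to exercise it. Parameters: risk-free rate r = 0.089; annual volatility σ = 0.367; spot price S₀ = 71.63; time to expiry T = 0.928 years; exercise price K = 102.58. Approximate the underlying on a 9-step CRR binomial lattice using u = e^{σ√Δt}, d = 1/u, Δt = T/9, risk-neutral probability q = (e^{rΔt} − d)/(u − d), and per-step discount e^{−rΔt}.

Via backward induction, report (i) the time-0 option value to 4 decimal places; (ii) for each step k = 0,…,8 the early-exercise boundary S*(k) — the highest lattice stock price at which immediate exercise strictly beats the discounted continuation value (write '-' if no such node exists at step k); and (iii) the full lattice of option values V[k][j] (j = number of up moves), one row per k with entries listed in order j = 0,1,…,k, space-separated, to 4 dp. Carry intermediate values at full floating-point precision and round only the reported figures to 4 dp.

price = 30.9500
boundary = 71.6300 63.6670 71.6300 63.6670 71.6300 80.5889 71.6300 80.5889 90.6683
tree:
30.9500
38.9130 22.9996
45.9907 30.9500 15.7647
52.2816 38.9130 22.5096 9.5590
57.8732 45.9907 30.9500 14.7943 4.6938
62.8432 52.2816 38.9130 21.9911 8.1362 1.4661
67.2606 57.8732 45.9907 30.9500 13.6795 2.9489 0.0656
71.1870 62.8432 52.2816 38.9130 21.9911 5.9284 0.1350 0.0000
74.6769 67.2606 57.8732 45.9907 30.9500 11.9117 0.2778 0.0000 0.0000
77.7788 71.1870 62.8432 52.2816 38.9130 21.9911 0.5716 0.0000 0.0000 0.0000

Δt=0.10311, u=1.12507, d=0.88883, q=0.50960, disc=e^(-rΔt)=0.99087
k=9 terminal: V=max(K-S,0) → 77.7788 71.1870 62.8432 52.2816 38.9130 21.9911 0.5716 0.0000 0.0000 0.0000
k=8: j=0 S=27.9031 intr=74.6769 cont=73.7399 V=74.6769[EX]; j=1 S=35.3194 intr=67.2606 cont=66.3236 V=67.2606[EX]; j=2 S=44.7068 intr=57.8732 cont=56.9361 V=57.8732[EX]; j=3 S=56.5893 intr=45.9907 cont=45.0536 V=45.9907[EX]; j=4 S=71.6300 intr=30.9500 cont=30.0129 V=30.9500[EX]; j=5 S=90.6683 intr=11.9117 cont=10.9746 V=11.9117[EX]; j=6 S=114.7668 intr=0.0000 cont=0.2778 V=0.2778[hold]; j=7 S=145.2703 intr=0.0000 cont=0.0000 V=0.0000[hold]; j=8 S=183.8813 intr=0.0000 cont=0.0000 V=0.0000[hold]  S*(8)=90.6683
k=7: j=0 S=31.3930 intr=71.1870 cont=70.2500 V=71.1870[EX]; j=1 S=39.7368 intr=62.8432 cont=61.9061 V=62.8432[EX]; j=2 S=50.2984 intr=52.2816 cont=51.3446 V=52.2816[EX]; j=3 S=63.6670 intr=38.9130 cont=37.9759 V=38.9130[EX]; j=4 S=80.5889 intr=21.9911 cont=21.0540 V=21.9911[EX]; j=5 S=102.0084 intr=0.5716 cont=5.9284 V=5.9284[hold]; j=6 S=129.1209 intr=0.0000 cont=0.1350 V=0.1350[hold]; j=7 S=163.4396 intr=0.0000 cont=0.0000 V=0.0000[hold]  S*(7)=80.5889
k=6: j=0 S=35.3194 intr=67.2606 cont=66.3236 V=67.2606[EX]; j=1 S=44.7068 intr=57.8732 cont=56.9361 V=57.8732[EX]; j=2 S=56.5893 intr=45.9907 cont=45.0536 V=45.9907[EX]; j=3 S=71.6300 intr=30.9500 cont=30.0129 V=30.9500[EX]; j=4 S=90.6683 intr=11.9117 cont=13.6795 V=13.6795[hold]; j=5 S=114.7668 intr=0.0000 cont=2.9489 V=2.9489[hold]; j=6 S=145.2703 intr=0.0000 cont=0.0656 V=0.0656[hold]  S*(6)=71.6300
k=5: j=0 S=39.7368 intr=62.8432 cont=61.9061 V=62.8432[EX]; j=1 S=50.2984 intr=52.2816 cont=51.3446 V=52.2816[EX]; j=2 S=63.6670 intr=38.9130 cont=37.9759 V=38.9130[EX]; j=3 S=80.5889 intr=21.9911 cont=21.9467 V=21.9911[EX]; j=4 S=102.0084 intr=0.5716 cont=8.1362 V=8.1362[hold]; j=5 S=129.1209 intr=0.0000 cont=1.4661 V=1.4661[hold]  S*(5)=80.5889
k=4: j=0 S=44.7068 intr=57.8732 cont=56.9361 V=57.8732[EX]; j=1 S=56.5893 intr=45.9907 cont=45.0536 V=45.9907[EX]; j=2 S=71.6300 intr=30.9500 cont=30.0129 V=30.9500[EX]; j=3 S=90.6683 intr=11.9117 cont=14.7943 V=14.7943[hold]; j=4 S=114.7668 intr=0.0000 cont=4.6938 V=4.6938[hold]  S*(4)=71.6300
k=3: j=0 S=50.2984 intr=52.2816 cont=51.3446 V=52.2816[EX]; j=1 S=63.6670 intr=38.9130 cont=37.9759 V=38.9130[EX]; j=2 S=80.5889 intr=21.9911 cont=22.5096 V=22.5096[hold]; j=3 S=102.0084 intr=0.5716 cont=9.5590 V=9.5590[hold]  S*(3)=63.6670
k=2: j=0 S=56.5893 intr=45.9907 cont=45.0536 V=45.9907[EX]; j=1 S=71.6300 intr=30.9500 cont=30.2748 V=30.9500[EX]; j=2 S=90.6683 intr=11.9117 cont=15.7647 V=15.7647[hold]  S*(2)=71.6300
k=1: j=0 S=63.6670 intr=38.9130 cont=37.9759 V=38.9130[EX]; j=1 S=80.5889 intr=21.9911 cont=22.9996 V=22.9996[hold]  S*(1)=63.6670
k=0: j=0 S=71.6300 intr=30.9500 cont=30.5222 V=30.9500[EX]  S*(0)=71.6300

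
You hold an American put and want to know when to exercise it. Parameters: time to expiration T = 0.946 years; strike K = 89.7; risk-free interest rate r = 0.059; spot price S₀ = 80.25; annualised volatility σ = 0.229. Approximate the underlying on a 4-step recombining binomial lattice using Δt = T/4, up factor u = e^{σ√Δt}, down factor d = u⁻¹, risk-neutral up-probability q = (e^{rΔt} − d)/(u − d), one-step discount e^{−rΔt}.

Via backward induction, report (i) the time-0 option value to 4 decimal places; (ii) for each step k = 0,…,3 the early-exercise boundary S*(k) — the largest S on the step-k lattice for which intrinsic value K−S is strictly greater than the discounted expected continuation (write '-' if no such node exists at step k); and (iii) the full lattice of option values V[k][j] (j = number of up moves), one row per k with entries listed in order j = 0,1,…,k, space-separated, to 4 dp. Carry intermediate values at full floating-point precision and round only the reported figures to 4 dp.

price = 11.3011
boundary = - 71.7926 64.2265 71.7926
tree:
11.3011
17.9074 5.8591
25.4735 10.4952 1.9859
32.2422 17.9074 4.3320 0.0000
38.2976 25.4735 9.4500 0.0000 0.0000

params: Δt=0.23650 u=1.11780 d=0.89461 q=0.53514 e^(-rΔt)=0.98614
t_4 payoffs: 38.2976 25.4735 9.4500 0.0000 0.0000
t_3: node(3,0) S=57.4578 payoff=32.2422 vs cont=30.9993 → 32.2422 [stop]  node(3,1) S=71.7926 payoff=17.9074 vs cont=16.6645 → 17.9074 [stop]  node(3,2) S=89.7037 payoff=0.0000 vs cont=4.3320 → 4.3320 [wait]  node(3,3) S=112.0834 payoff=0.0000 vs cont=0.0000 → 0.0000 [wait]  ⇒ S*(3)=71.7926
t_2: node(2,0) S=64.2265 payoff=25.4735 vs cont=24.2306 → 25.4735 [stop]  node(2,1) S=80.2500 payoff=9.4500 vs cont=10.4952 → 10.4952 [wait]  node(2,2) S=100.2711 payoff=0.0000 vs cont=1.9859 → 1.9859 [wait]  ⇒ S*(2)=64.2265
t_1: node(1,0) S=71.7926 payoff=17.9074 vs cont=17.2160 → 17.9074 [stop]  node(1,1) S=89.7037 payoff=0.0000 vs cont=5.8591 → 5.8591 [wait]  ⇒ S*(1)=71.7926
t_0: node(0,0) S=80.2500 payoff=9.4500 vs cont=11.3011 → 11.3011 [wait]  ⇒ S*(0)=-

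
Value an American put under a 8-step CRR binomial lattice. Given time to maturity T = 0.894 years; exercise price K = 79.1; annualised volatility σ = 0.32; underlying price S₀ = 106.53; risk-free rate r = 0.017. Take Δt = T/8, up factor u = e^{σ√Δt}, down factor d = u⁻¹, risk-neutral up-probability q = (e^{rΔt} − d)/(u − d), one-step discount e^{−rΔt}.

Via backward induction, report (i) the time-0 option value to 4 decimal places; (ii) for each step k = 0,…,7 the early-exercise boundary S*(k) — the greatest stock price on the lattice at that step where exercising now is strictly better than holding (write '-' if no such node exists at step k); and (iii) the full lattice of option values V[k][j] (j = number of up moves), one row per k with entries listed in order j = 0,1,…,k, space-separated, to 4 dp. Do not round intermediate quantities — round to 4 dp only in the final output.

price = 2.2537
boundary = - - - - - - 56.0693 62.3998
tree:
2.2537
3.5690 0.8499
5.5337 1.4730 0.1841
8.3617 2.5183 0.3561 0.0000
12.2386 4.2306 0.6891 0.0000 0.0000
17.2133 6.9440 1.3332 0.0000 0.0000 0.0000
23.0307 11.0333 2.5793 0.0000 0.0000 0.0000 0.0000
28.7189 16.7002 4.9903 0.0000 0.0000 0.0000 0.0000 0.0000
33.8300 23.0307 9.6550 0.0000 0.0000 0.0000 0.0000 0.0000 0.0000

Δt=0.11175, u=1.11290, d=0.89855, q=0.48215, disc=e^(-rΔt)=0.99810
k=8 terminal: V=max(K-S,0) → 33.8300 23.0307 9.6550 0.0000 0.0000 0.0000 0.0000 0.0000 0.0000
k=7: j=0 S=50.3811 intr=28.7189 cont=28.5688 V=28.7189[EX]; j=1 S=62.3998 intr=16.7002 cont=16.5501 V=16.7002[EX]; j=2 S=77.2856 intr=1.8144 cont=4.9903 V=4.9903[hold]; j=3 S=95.7225 intr=0.0000 cont=0.0000 V=0.0000[hold]; j=4 S=118.5577 intr=0.0000 cont=0.0000 V=0.0000[hold]; j=5 S=146.8403 intr=0.0000 cont=0.0000 V=0.0000[hold]; j=6 S=181.8698 intr=0.0000 cont=0.0000 V=0.0000[hold]; j=7 S=225.2559 intr=0.0000 cont=0.0000 V=0.0000[hold]  S*(7)=62.3998
k=6: j=0 S=56.0693 intr=23.0307 cont=22.8805 V=23.0307[EX]; j=1 S=69.4450 intr=9.6550 cont=11.0333 V=11.0333[hold]; j=2 S=86.0115 intr=0.0000 cont=2.5793 V=2.5793[hold]; j=3 S=106.5300 intr=0.0000 cont=0.0000 V=0.0000[hold]; j=4 S=131.9433 intr=0.0000 cont=0.0000 V=0.0000[hold]; j=5 S=163.4191 intr=0.0000 cont=0.0000 V=0.0000[hold]; j=6 S=202.4037 intr=0.0000 cont=0.0000 V=0.0000[hold]  S*(6)=56.0693
k=5: j=0 S=62.3998 intr=16.7002 cont=17.2133 V=17.2133[hold]; j=1 S=77.2856 intr=1.8144 cont=6.9440 V=6.9440[hold]; j=2 S=95.7225 intr=0.0000 cont=1.3332 V=1.3332[hold]; j=3 S=118.5577 intr=0.0000 cont=0.0000 V=0.0000[hold]; j=4 S=146.8403 intr=0.0000 cont=0.0000 V=0.0000[hold]; j=5 S=181.8698 intr=0.0000 cont=0.0000 V=0.0000[hold]  S*(5)=-
k=4: j=0 S=69.4450 intr=9.6550 cont=12.2386 V=12.2386[hold]; j=1 S=86.0115 intr=0.0000 cont=4.2306 V=4.2306[hold]; j=2 S=106.5300 intr=0.0000 cont=0.6891 V=0.6891[hold]; j=3 S=131.9433 intr=0.0000 cont=0.0000 V=0.0000[hold]; j=4 S=163.4191 intr=0.0000 cont=0.0000 V=0.0000[hold]  S*(4)=-
k=3: j=0 S=77.2856 intr=1.8144 cont=8.3617 V=8.3617[hold]; j=1 S=95.7225 intr=0.0000 cont=2.5183 V=2.5183[hold]; j=2 S=118.5577 intr=0.0000 cont=0.3561 V=0.3561[hold]; j=3 S=146.8403 intr=0.0000 cont=0.0000 V=0.0000[hold]  S*(3)=-
k=2: j=0 S=86.0115 intr=0.0000 cont=5.5337 V=5.5337[hold]; j=1 S=106.5300 intr=0.0000 cont=1.4730 V=1.4730[hold]; j=2 S=131.9433 intr=0.0000 cont=0.1841 V=0.1841[hold]  S*(2)=-
k=1: j=0 S=95.7225 intr=0.0000 cont=3.5690 V=3.5690[hold]; j=1 S=118.5577 intr=0.0000 cont=0.8499 V=0.8499[hold]  S*(1)=-
k=0: j=0 S=106.5300 intr=0.0000 cont=2.2537 V=2.2537[hold]  S*(0)=-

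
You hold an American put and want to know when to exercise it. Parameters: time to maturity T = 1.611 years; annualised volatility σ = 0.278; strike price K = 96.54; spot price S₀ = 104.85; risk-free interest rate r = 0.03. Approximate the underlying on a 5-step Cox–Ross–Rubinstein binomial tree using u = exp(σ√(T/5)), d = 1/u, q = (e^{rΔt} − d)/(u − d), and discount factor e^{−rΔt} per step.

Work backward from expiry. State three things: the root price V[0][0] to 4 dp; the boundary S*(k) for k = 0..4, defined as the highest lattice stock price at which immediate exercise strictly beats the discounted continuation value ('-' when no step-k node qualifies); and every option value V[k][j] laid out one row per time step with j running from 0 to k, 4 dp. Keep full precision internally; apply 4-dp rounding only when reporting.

Δt=0.32220  u=1.17093  d=0.85402  q=0.49128  discount=0.99038
step 5 (expiry): payoffs max(K−S,0) = 48.9068 31.2310 6.9960 0.0000 0.0000 0.0000
step 4: (k=4,j=0): S=55.7752, (K−S)⁺=40.7648, hold=39.8361 ⇒ V=40.7648 exercise | (k=4,j=1): S=76.4724, (K−S)⁺=20.0676, hold=19.1389 ⇒ V=20.0676 exercise | (k=4,j=2): S=104.8500, (K−S)⁺=0.0000, hold=3.5247 ⇒ V=3.5247 continue | (k=4,j=3): S=143.7580, (K−S)⁺=0.0000, hold=0.0000 ⇒ V=0.0000 continue | (k=4,j=4): S=197.1040, (K−S)⁺=0.0000, hold=0.0000 ⇒ V=0.0000 continue  boundary S*=76.4724
step 3: (k=3,j=0): S=65.3090, (K−S)⁺=31.2310, hold=30.3023 ⇒ V=31.2310 exercise | (k=3,j=1): S=89.5440, (K−S)⁺=6.9960, hold=11.8255 ⇒ V=11.8255 continue | (k=3,j=2): S=122.7722, (K−S)⁺=0.0000, hold=1.7759 ⇒ V=1.7759 continue | (k=3,j=3): S=168.3308, (K−S)⁺=0.0000, hold=0.0000 ⇒ V=0.0000 continue  boundary S*=65.3090
step 2: (k=2,j=0): S=76.4724, (K−S)⁺=20.0676, hold=21.4888 ⇒ V=21.4888 continue | (k=2,j=1): S=104.8500, (K−S)⁺=0.0000, hold=6.8221 ⇒ V=6.8221 continue | (k=2,j=2): S=143.7580, (K−S)⁺=0.0000, hold=0.8947 ⇒ V=0.8947 continue  boundary S*=-
step 1: (k=1,j=0): S=89.5440, (K−S)⁺=6.9960, hold=14.1459 ⇒ V=14.1459 continue | (k=1,j=1): S=122.7722, (K−S)⁺=0.0000, hold=3.8725 ⇒ V=3.8725 continue  boundary S*=-
step 0: (k=0,j=0): S=104.8500, (K−S)⁺=0.0000, hold=9.0113 ⇒ V=9.0113 continue  boundary S*=-

price = 9.0113
boundary = - - - 65.3090 76.4724
tree:
9.0113
14.1459 3.8725
21.4888 6.8221 0.8947
31.2310 11.8255 1.7759 0.0000
40.7648 20.0676 3.5247 0.0000 0.0000
48.9068 31.2310 6.9960 0.0000 0.0000 0.0000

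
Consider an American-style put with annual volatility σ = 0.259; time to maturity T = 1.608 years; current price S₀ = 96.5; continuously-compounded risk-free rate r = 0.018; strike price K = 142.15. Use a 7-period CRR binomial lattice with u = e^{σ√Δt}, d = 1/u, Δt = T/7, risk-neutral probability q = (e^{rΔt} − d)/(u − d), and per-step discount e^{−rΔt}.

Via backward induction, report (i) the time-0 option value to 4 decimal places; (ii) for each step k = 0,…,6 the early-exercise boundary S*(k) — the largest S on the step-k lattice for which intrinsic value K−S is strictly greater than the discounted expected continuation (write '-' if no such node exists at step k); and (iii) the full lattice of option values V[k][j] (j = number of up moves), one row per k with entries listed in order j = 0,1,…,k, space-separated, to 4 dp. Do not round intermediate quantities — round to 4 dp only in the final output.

Δt=0.22971, u=1.13217, d=0.88326, q=0.48565, disc=e^(-rΔt)=0.99587
k=7 terminal: V=max(K-S,0) → 101.6785 90.2734 75.6542 56.9153 32.8957 2.1073 0.0000 0.0000
k=6: j=0 S=45.8206 intr=96.3294 cont=95.7428 V=96.3294[EX]; j=1 S=58.7331 intr=83.4169 cont=82.8303 V=83.4169[EX]; j=2 S=75.2844 intr=66.8656 cont=66.2790 V=66.8656[EX]; j=3 S=96.5000 intr=45.6500 cont=45.0634 V=45.6500[EX]; j=4 S=123.6942 intr=18.4558 cont=17.8692 V=18.4558[EX]; j=5 S=158.5520 intr=0.0000 cont=1.0794 V=1.0794[hold]; j=6 S=203.2328 intr=0.0000 cont=0.0000 V=0.0000[hold]  S*(6)=123.6942
k=5: j=0 S=51.8766 intr=90.2734 cont=89.6868 V=90.2734[EX]; j=1 S=66.4958 intr=75.6542 cont=75.0677 V=75.6542[EX]; j=2 S=85.2347 intr=56.9153 cont=56.3288 V=56.9153[EX]; j=3 S=109.2543 intr=32.8957 cont=32.3092 V=32.8957[EX]; j=4 S=140.0427 intr=2.1073 cont=9.9756 V=9.9756[hold]; j=5 S=179.5076 intr=0.0000 cont=0.5529 V=0.5529[hold]  S*(5)=109.2543
k=4: j=0 S=58.7331 intr=83.4169 cont=82.8303 V=83.4169[EX]; j=1 S=75.2844 intr=66.8656 cont=66.2790 V=66.8656[EX]; j=2 S=96.5000 intr=45.6500 cont=45.0634 V=45.6500[EX]; j=3 S=123.6942 intr=18.4558 cont=21.6747 V=21.6747[hold]; j=4 S=158.5520 intr=0.0000 cont=5.3771 V=5.3771[hold]  S*(4)=96.5000
k=3: j=0 S=66.4958 intr=75.6542 cont=75.0677 V=75.6542[EX]; j=1 S=85.2347 intr=56.9153 cont=56.3288 V=56.9153[EX]; j=2 S=109.2543 intr=32.8957 cont=33.8660 V=33.8660[hold]; j=3 S=140.0427 intr=2.1073 cont=13.7030 V=13.7030[hold]  S*(3)=85.2347
k=2: j=0 S=75.2844 intr=66.8656 cont=66.2790 V=66.8656[EX]; j=1 S=96.5000 intr=45.6500 cont=45.5327 V=45.6500[EX]; j=2 S=123.6942 intr=18.4558 cont=23.9744 V=23.9744[hold]  S*(2)=96.5000
k=1: j=0 S=85.2347 intr=56.9153 cont=56.3288 V=56.9153[EX]; j=1 S=109.2543 intr=32.8957 cont=34.9783 V=34.9783[hold]  S*(1)=85.2347
k=0: j=0 S=96.5000 intr=45.6500 cont=46.0707 V=46.0707[hold]  S*(0)=-

price = 46.0707
boundary = - 85.2347 96.5000 85.2347 96.5000 109.2543 123.6942
tree:
46.0707
56.9153 34.9783
66.8656 45.6500 23.9744
75.6542 56.9153 33.8660 13.7030
83.4169 66.8656 45.6500 21.6747 5.3771
90.2734 75.6542 56.9153 32.8957 9.9756 0.5529
96.3294 83.4169 66.8656 45.6500 18.4558 1.0794 0.0000
101.6785 90.2734 75.6542 56.9153 32.8957 2.1073 0.0000 0.0000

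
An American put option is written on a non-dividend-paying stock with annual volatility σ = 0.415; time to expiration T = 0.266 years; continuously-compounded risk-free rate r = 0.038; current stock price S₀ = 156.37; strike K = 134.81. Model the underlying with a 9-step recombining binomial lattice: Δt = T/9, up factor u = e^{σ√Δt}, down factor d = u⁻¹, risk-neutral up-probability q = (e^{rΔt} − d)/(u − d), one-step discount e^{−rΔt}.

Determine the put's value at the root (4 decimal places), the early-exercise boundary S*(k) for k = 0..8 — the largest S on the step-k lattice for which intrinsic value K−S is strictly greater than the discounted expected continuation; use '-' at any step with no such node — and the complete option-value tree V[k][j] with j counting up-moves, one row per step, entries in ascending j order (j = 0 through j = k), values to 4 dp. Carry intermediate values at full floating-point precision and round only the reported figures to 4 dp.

price = 4.3763
boundary = - - - - - - 101.9162 109.4532 117.5475
tree:
4.3763
6.5907 2.0820
9.6954 3.3749 0.7413
13.8778 5.3653 1.3113 0.1497
19.2391 8.3304 2.2919 0.2939 0.0000
25.6970 12.5629 3.9450 0.5770 0.0000 0.0000
32.8938 18.2666 6.6561 1.1327 0.0000 0.0000 0.0000
39.9118 25.3568 10.9301 2.2236 0.0000 0.0000 0.0000 0.0000
46.4464 32.8938 17.2625 4.3653 0.0000 0.0000 0.0000 0.0000 0.0000
52.5312 39.9118 25.3568 8.5696 0.0000 0.0000 0.0000 0.0000 0.0000 0.0000

Δt=0.02956, u=1.07395, d=0.93114, q=0.49004, disc=e^(-rΔt)=0.99888
k=9 terminal: V=max(K-S,0) → 52.5312 39.9118 25.3568 8.5696 0.0000 0.0000 0.0000 0.0000 0.0000 0.0000
k=8: j=0 S=88.3636 intr=46.4464 cont=46.2951 V=46.4464[EX]; j=1 S=101.9162 intr=32.8938 cont=32.7425 V=32.8938[EX]; j=2 S=117.5475 intr=17.2625 cont=17.1112 V=17.2625[EX]; j=3 S=135.5762 intr=0.0000 cont=4.3653 V=4.3653[hold]; j=4 S=156.3700 intr=0.0000 cont=0.0000 V=0.0000[hold]; j=5 S=180.3531 intr=0.0000 cont=0.0000 V=0.0000[hold]; j=6 S=208.0145 intr=0.0000 cont=0.0000 V=0.0000[hold]; j=7 S=239.9184 intr=0.0000 cont=0.0000 V=0.0000[hold]; j=8 S=276.7156 intr=0.0000 cont=0.0000 V=0.0000[hold]  S*(8)=117.5475
k=7: j=0 S=94.8982 intr=39.9118 cont=39.7604 V=39.9118[EX]; j=1 S=109.4532 intr=25.3568 cont=25.2055 V=25.3568[EX]; j=2 S=126.2404 intr=8.5696 cont=10.9301 V=10.9301[hold]; j=3 S=145.6024 intr=0.0000 cont=2.2236 V=2.2236[hold]; j=4 S=167.9339 intr=0.0000 cont=0.0000 V=0.0000[hold]; j=5 S=193.6906 intr=0.0000 cont=0.0000 V=0.0000[hold]; j=6 S=223.3977 intr=0.0000 cont=0.0000 V=0.0000[hold]; j=7 S=257.6610 intr=0.0000 cont=0.0000 V=0.0000[hold]  S*(7)=109.4532
k=6: j=0 S=101.9162 intr=32.8938 cont=32.7425 V=32.8938[EX]; j=1 S=117.5475 intr=17.2625 cont=18.2666 V=18.2666[hold]; j=2 S=135.5762 intr=0.0000 cont=6.6561 V=6.6561[hold]; j=3 S=156.3700 intr=0.0000 cont=1.1327 V=1.1327[hold]; j=4 S=180.3531 intr=0.0000 cont=0.0000 V=0.0000[hold]; j=5 S=208.0145 intr=0.0000 cont=0.0000 V=0.0000[hold]; j=6 S=239.9184 intr=0.0000 cont=0.0000 V=0.0000[hold]  S*(6)=101.9162
k=5: j=0 S=109.4532 intr=25.3568 cont=25.6970 V=25.6970[hold]; j=1 S=126.2404 intr=8.5696 cont=12.5629 V=12.5629[hold]; j=2 S=145.6024 intr=0.0000 cont=3.9450 V=3.9450[hold]; j=3 S=167.9339 intr=0.0000 cont=0.5770 V=0.5770[hold]; j=4 S=193.6906 intr=0.0000 cont=0.0000 V=0.0000[hold]; j=5 S=223.3977 intr=0.0000 cont=0.0000 V=0.0000[hold]  S*(5)=-
k=4: j=0 S=117.5475 intr=17.2625 cont=19.2391 V=19.2391[hold]; j=1 S=135.5762 intr=0.0000 cont=8.3304 V=8.3304[hold]; j=2 S=156.3700 intr=0.0000 cont=2.2919 V=2.2919[hold]; j=3 S=180.3531 intr=0.0000 cont=0.2939 V=0.2939[hold]; j=4 S=208.0145 intr=0.0000 cont=0.0000 V=0.0000[hold]  S*(4)=-
k=3: j=0 S=126.2404 intr=8.5696 cont=13.8778 V=13.8778[hold]; j=1 S=145.6024 intr=0.0000 cont=5.3653 V=5.3653[hold]; j=2 S=167.9339 intr=0.0000 cont=1.3113 V=1.3113[hold]; j=3 S=193.6906 intr=0.0000 cont=0.1497 V=0.1497[hold]  S*(3)=-
k=2: j=0 S=135.5762 intr=0.0000 cont=9.6954 V=9.6954[hold]; j=1 S=156.3700 intr=0.0000 cont=3.3749 V=3.3749[hold]; j=2 S=180.3531 intr=0.0000 cont=0.7413 V=0.7413[hold]  S*(2)=-
k=1: j=0 S=145.6024 intr=0.0000 cont=6.5907 V=6.5907[hold]; j=1 S=167.9339 intr=0.0000 cont=2.0820 V=2.0820[hold]  S*(1)=-
k=0: j=0 S=156.3700 intr=0.0000 cont=4.3763 V=4.3763[hold]  S*(0)=-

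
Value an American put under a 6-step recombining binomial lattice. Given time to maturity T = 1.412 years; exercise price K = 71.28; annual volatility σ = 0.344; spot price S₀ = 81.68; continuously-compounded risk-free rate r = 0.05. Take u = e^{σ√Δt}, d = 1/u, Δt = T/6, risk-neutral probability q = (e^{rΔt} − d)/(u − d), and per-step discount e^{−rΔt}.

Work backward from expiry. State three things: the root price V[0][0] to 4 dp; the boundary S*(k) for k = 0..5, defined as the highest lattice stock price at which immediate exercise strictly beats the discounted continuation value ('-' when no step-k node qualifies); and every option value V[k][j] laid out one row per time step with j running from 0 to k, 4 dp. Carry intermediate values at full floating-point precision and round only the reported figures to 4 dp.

price = 6.4423
boundary = - - - 49.5100 41.9004 49.5100
tree:
6.4423
10.0188 2.9287
15.0768 5.0714 0.8012
21.7700 8.5736 1.6012 0.0000
29.3796 14.0136 3.1998 0.0000 0.0000
35.8196 21.7700 6.3944 0.0000 0.0000 0.0000
41.2698 29.3796 12.7785 0.0000 0.0000 0.0000 0.0000

Δt=0.23533  u=1.18161  d=0.84630  q=0.49368  discount=0.98830
step 6 (expiry): payoffs max(K−S,0) = 41.2698 29.3796 12.7785 0.0000 0.0000 0.0000 0.0000
step 5: (k=5,j=0): S=35.4604, (K−S)⁺=35.8196, hold=34.9858 ⇒ V=35.8196 exercise | (k=5,j=1): S=49.5100, (K−S)⁺=21.7700, hold=20.9362 ⇒ V=21.7700 exercise | (k=5,j=2): S=69.1260, (K−S)⁺=2.1540, hold=6.3944 ⇒ V=6.3944 continue | (k=5,j=3): S=96.5140, (K−S)⁺=0.0000, hold=0.0000 ⇒ V=0.0000 continue | (k=5,j=4): S=134.7531, (K−S)⁺=0.0000, hold=0.0000 ⇒ V=0.0000 continue | (k=5,j=5): S=188.1428, (K−S)⁺=0.0000, hold=0.0000 ⇒ V=0.0000 continue  boundary S*=49.5100
step 4: (k=4,j=0): S=41.9004, (K−S)⁺=29.3796, hold=28.5458 ⇒ V=29.3796 exercise | (k=4,j=1): S=58.5015, (K−S)⁺=12.7785, hold=14.0136 ⇒ V=14.0136 continue | (k=4,j=2): S=81.6800, (K−S)⁺=0.0000, hold=3.1998 ⇒ V=3.1998 continue | (k=4,j=3): S=114.0419, (K−S)⁺=0.0000, hold=0.0000 ⇒ V=0.0000 continue | (k=4,j=4): S=159.2257, (K−S)⁺=0.0000, hold=0.0000 ⇒ V=0.0000 continue  boundary S*=41.9004
step 3: (k=3,j=0): S=49.5100, (K−S)⁺=21.7700, hold=21.5388 ⇒ V=21.7700 exercise | (k=3,j=1): S=69.1260, (K−S)⁺=2.1540, hold=8.5736 ⇒ V=8.5736 continue | (k=3,j=2): S=96.5140, (K−S)⁺=0.0000, hold=1.6012 ⇒ V=1.6012 continue | (k=3,j=3): S=134.7531, (K−S)⁺=0.0000, hold=0.0000 ⇒ V=0.0000 continue  boundary S*=49.5100
step 2: (k=2,j=0): S=58.5015, (K−S)⁺=12.7785, hold=15.0768 ⇒ V=15.0768 continue | (k=2,j=1): S=81.6800, (K−S)⁺=0.0000, hold=5.0714 ⇒ V=5.0714 continue | (k=2,j=2): S=114.0419, (K−S)⁺=0.0000, hold=0.8012 ⇒ V=0.8012 continue  boundary S*=-
step 1: (k=1,j=0): S=69.1260, (K−S)⁺=2.1540, hold=10.0188 ⇒ V=10.0188 continue | (k=1,j=1): S=96.5140, (K−S)⁺=0.0000, hold=2.9287 ⇒ V=2.9287 continue  boundary S*=-
step 0: (k=0,j=0): S=81.6800, (K−S)⁺=0.0000, hold=6.4423 ⇒ V=6.4423 continue  boundary S*=-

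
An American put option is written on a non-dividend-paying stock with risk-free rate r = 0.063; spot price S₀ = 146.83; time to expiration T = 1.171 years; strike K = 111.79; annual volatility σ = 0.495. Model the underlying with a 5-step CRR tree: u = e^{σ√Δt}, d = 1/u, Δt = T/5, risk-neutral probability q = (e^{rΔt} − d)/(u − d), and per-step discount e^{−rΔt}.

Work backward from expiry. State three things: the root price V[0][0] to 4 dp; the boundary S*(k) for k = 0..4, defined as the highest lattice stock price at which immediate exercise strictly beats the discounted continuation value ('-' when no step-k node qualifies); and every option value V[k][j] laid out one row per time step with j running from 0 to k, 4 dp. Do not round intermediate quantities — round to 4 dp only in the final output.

params: Δt=0.23420 u=1.27068 d=0.78698 q=0.47113 e^(-rΔt)=0.98535
t_5 payoffs: 67.4663 40.2239 0.0000 0.0000 0.0000 0.0000
t_4: node(4,0) S=56.3211 payoff=55.4689 vs cont=53.8315 → 55.4689 [stop]  node(4,1) S=90.9375 payoff=20.8525 vs cont=20.9618 → 20.9618 [wait]  node(4,2) S=146.8300 payoff=0.0000 vs cont=0.0000 → 0.0000 [wait]  node(4,3) S=237.0754 payoff=0.0000 vs cont=0.0000 → 0.0000 [wait]  node(4,4) S=382.7878 payoff=0.0000 vs cont=0.0000 → 0.0000 [wait]  ⇒ S*(4)=56.3211
t_3: node(3,0) S=71.5661 payoff=40.2239 vs cont=38.6373 → 40.2239 [stop]  node(3,1) S=115.5524 payoff=0.0000 vs cont=10.9237 → 10.9237 [wait]  node(3,2) S=186.5738 payoff=0.0000 vs cont=0.0000 → 0.0000 [wait]  node(3,3) S=301.2467 payoff=0.0000 vs cont=0.0000 → 0.0000 [wait]  ⇒ S*(3)=71.5661
t_2: node(2,0) S=90.9375 payoff=20.8525 vs cont=26.0329 → 26.0329 [wait]  node(2,1) S=146.8300 payoff=0.0000 vs cont=5.6927 → 5.6927 [wait]  node(2,2) S=237.0754 payoff=0.0000 vs cont=0.0000 → 0.0000 [wait]  ⇒ S*(2)=-
t_1: node(1,0) S=115.5524 payoff=0.0000 vs cont=16.2091 → 16.2091 [wait]  node(1,1) S=186.5738 payoff=0.0000 vs cont=2.9666 → 2.9666 [wait]  ⇒ S*(1)=-
t_0: node(0,0) S=146.8300 payoff=0.0000 vs cont=9.8242 → 9.8242 [wait]  ⇒ S*(0)=-

price = 9.8242
boundary = - - - 71.5661 56.3211
tree:
9.8242
16.2091 2.9666
26.0329 5.6927 0.0000
40.2239 10.9237 0.0000 0.0000
55.4689 20.9618 0.0000 0.0000 0.0000
67.4663 40.2239 0.0000 0.0000 0.0000 0.0000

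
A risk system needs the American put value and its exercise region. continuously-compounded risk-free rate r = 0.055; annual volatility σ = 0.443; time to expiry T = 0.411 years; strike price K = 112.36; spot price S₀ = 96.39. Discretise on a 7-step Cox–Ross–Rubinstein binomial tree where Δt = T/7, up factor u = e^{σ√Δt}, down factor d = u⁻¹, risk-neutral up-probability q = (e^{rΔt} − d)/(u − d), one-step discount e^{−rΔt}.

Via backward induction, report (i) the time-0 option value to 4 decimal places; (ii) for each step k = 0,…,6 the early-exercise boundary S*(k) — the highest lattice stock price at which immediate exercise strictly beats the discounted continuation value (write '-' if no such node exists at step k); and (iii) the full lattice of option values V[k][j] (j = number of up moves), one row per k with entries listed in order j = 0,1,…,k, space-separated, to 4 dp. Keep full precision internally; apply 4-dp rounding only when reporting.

Δt=0.05871, u=1.11332, d=0.89822, q=0.48823, disc=e^(-rΔt)=0.99678
k=7 terminal: V=max(K-S,0) → 66.8925 56.0042 42.5085 25.7809 5.0474 0.0000 0.0000 0.0000
k=6: j=0 S=50.6197 intr=61.7403 cont=61.3780 V=61.7403[EX]; j=1 S=62.7418 intr=49.6182 cont=49.2559 V=49.6182[EX]; j=2 S=77.7669 intr=34.5931 cont=34.2309 V=34.5931[EX]; j=3 S=96.3900 intr=15.9700 cont=15.6077 V=15.9700[EX]; j=4 S=119.4729 intr=0.0000 cont=2.5748 V=2.5748[hold]; j=5 S=148.0835 intr=0.0000 cont=0.0000 V=0.0000[hold]; j=6 S=183.5456 intr=0.0000 cont=0.0000 V=0.0000[hold]  S*(6)=96.3900
k=5: j=0 S=56.3558 intr=56.0042 cont=55.6419 V=56.0042[EX]; j=1 S=69.8515 intr=42.5085 cont=42.1462 V=42.5085[EX]; j=2 S=86.5791 intr=25.7809 cont=25.4186 V=25.7809[EX]; j=3 S=107.3126 intr=5.0474 cont=9.3997 V=9.3997[hold]; j=4 S=133.0111 intr=0.0000 cont=1.3135 V=1.3135[hold]; j=5 S=164.8638 intr=0.0000 cont=0.0000 V=0.0000[hold]  S*(5)=86.5791
k=4: j=0 S=62.7418 intr=49.6182 cont=49.2559 V=49.6182[EX]; j=1 S=77.7669 intr=34.5931 cont=34.2309 V=34.5931[EX]; j=2 S=96.3900 intr=15.9700 cont=17.7258 V=17.7258[hold]; j=3 S=119.4729 intr=0.0000 cont=5.4342 V=5.4342[hold]; j=4 S=148.0835 intr=0.0000 cont=0.6700 V=0.6700[hold]  S*(4)=77.7669
k=3: j=0 S=69.8515 intr=42.5085 cont=42.1462 V=42.5085[EX]; j=1 S=86.5791 intr=25.7809 cont=26.2731 V=26.2731[hold]; j=2 S=107.3126 intr=5.0474 cont=11.6869 V=11.6869[hold]; j=3 S=133.0111 intr=0.0000 cont=3.0982 V=3.0982[hold]  S*(3)=69.8515
k=2: j=0 S=77.7669 intr=34.5931 cont=34.4704 V=34.5931[EX]; j=1 S=96.3900 intr=15.9700 cont=19.0900 V=19.0900[hold]; j=2 S=119.4729 intr=0.0000 cont=7.4695 V=7.4695[hold]  S*(2)=77.7669
k=1: j=0 S=86.5791 intr=25.7809 cont=26.9369 V=26.9369[hold]; j=1 S=107.3126 intr=5.0474 cont=13.3733 V=13.3733[hold]  S*(1)=-
k=0: j=0 S=96.3900 intr=15.9700 cont=20.2493 V=20.2493[hold]  S*(0)=-

price = 20.2493
boundary = - - 77.7669 69.8515 77.7669 86.5791 96.3900
tree:
20.2493
26.9369 13.3733
34.5931 19.0900 7.4695
42.5085 26.2731 11.6869 3.0982
49.6182 34.5931 17.7258 5.4342 0.6700
56.0042 42.5085 25.7809 9.3997 1.3135 0.0000
61.7403 49.6182 34.5931 15.9700 2.5748 0.0000 0.0000
66.8925 56.0042 42.5085 25.7809 5.0474 0.0000 0.0000 0.0000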